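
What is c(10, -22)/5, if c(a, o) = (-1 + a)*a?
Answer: 18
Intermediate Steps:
c(a, o) = a*(-1 + a)
c(10, -22)/5 = (10*(-1 + 10))/5 = (10*9)/5 = (⅕)*90 = 18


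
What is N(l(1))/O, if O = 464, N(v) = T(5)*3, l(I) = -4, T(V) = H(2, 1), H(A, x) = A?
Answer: 3/232 ≈ 0.012931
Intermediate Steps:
T(V) = 2
N(v) = 6 (N(v) = 2*3 = 6)
N(l(1))/O = 6/464 = 6*(1/464) = 3/232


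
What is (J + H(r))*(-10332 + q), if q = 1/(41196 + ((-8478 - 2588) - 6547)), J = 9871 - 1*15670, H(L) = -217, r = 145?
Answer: 1465855882880/23583 ≈ 6.2157e+7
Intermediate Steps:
J = -5799 (J = 9871 - 15670 = -5799)
q = 1/23583 (q = 1/(41196 + (-11066 - 6547)) = 1/(41196 - 17613) = 1/23583 ≈ 4.2403e-5)
(J + H(r))*(-10332 + q) = (-5799 - 217)*(-10332 + 1/23583) = -6016*(-243659555/23583) = 1465855882880/23583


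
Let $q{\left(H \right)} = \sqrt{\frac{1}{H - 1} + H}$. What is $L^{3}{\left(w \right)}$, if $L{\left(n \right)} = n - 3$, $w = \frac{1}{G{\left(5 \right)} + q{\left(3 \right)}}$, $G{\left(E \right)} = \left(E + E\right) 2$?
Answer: $- \frac{12796582457}{498677257} - \frac{16412777 \sqrt{14}}{498677257} \approx -25.784$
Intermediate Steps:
$G{\left(E \right)} = 4 E$ ($G{\left(E \right)} = 2 E 2 = 4 E$)
$q{\left(H \right)} = \sqrt{H + \frac{1}{-1 + H}}$ ($q{\left(H \right)} = \sqrt{\frac{1}{-1 + H} + H} = \sqrt{H + \frac{1}{-1 + H}}$)
$w = \frac{1}{20 + \frac{\sqrt{14}}{2}}$ ($w = \frac{1}{4 \cdot 5 + \sqrt{\frac{1 + 3 \left(-1 + 3\right)}{-1 + 3}}} = \frac{1}{20 + \sqrt{\frac{1 + 3 \cdot 2}{2}}} = \frac{1}{20 + \sqrt{\frac{1 + 6}{2}}} = \frac{1}{20 + \sqrt{\frac{1}{2} \cdot 7}} = \frac{1}{20 + \sqrt{\frac{7}{2}}} = \frac{1}{20 + \frac{\sqrt{14}}{2}} \approx 0.045723$)
$L{\left(n \right)} = -3 + n$ ($L{\left(n \right)} = n - 3 = -3 + n$)
$L^{3}{\left(w \right)} = \left(-3 + \left(\frac{40}{793} - \frac{\sqrt{14}}{793}\right)\right)^{3} = \left(- \frac{2339}{793} - \frac{\sqrt{14}}{793}\right)^{3}$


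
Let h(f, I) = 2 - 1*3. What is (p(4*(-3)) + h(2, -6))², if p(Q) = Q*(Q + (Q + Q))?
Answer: 185761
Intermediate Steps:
p(Q) = 3*Q² (p(Q) = Q*(Q + 2*Q) = Q*(3*Q) = 3*Q²)
h(f, I) = -1 (h(f, I) = 2 - 3 = -1)
(p(4*(-3)) + h(2, -6))² = (3*(4*(-3))² - 1)² = (3*(-12)² - 1)² = (3*144 - 1)² = (432 - 1)² = 431² = 185761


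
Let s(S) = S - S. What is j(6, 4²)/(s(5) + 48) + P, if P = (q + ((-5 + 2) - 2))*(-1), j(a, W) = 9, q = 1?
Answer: 67/16 ≈ 4.1875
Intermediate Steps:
s(S) = 0
P = 4 (P = (1 + ((-5 + 2) - 2))*(-1) = (1 + (-3 - 2))*(-1) = (1 - 5)*(-1) = -4*(-1) = 4)
j(6, 4²)/(s(5) + 48) + P = 9/(0 + 48) + 4 = 9/48 + 4 = 9*(1/48) + 4 = 3/16 + 4 = 67/16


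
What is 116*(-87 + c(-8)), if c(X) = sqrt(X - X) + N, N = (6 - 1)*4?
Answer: -7772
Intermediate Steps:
N = 20 (N = 5*4 = 20)
c(X) = 20 (c(X) = sqrt(X - X) + 20 = sqrt(0) + 20 = 0 + 20 = 20)
116*(-87 + c(-8)) = 116*(-87 + 20) = 116*(-67) = -7772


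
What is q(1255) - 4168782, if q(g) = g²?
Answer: -2593757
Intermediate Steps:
q(1255) - 4168782 = 1255² - 4168782 = 1575025 - 4168782 = -2593757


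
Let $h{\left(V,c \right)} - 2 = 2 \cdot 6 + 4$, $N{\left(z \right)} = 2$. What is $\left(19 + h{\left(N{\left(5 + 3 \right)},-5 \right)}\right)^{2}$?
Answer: $1369$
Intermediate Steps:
$h{\left(V,c \right)} = 18$ ($h{\left(V,c \right)} = 2 + \left(2 \cdot 6 + 4\right) = 2 + \left(12 + 4\right) = 2 + 16 = 18$)
$\left(19 + h{\left(N{\left(5 + 3 \right)},-5 \right)}\right)^{2} = \left(19 + 18\right)^{2} = 37^{2} = 1369$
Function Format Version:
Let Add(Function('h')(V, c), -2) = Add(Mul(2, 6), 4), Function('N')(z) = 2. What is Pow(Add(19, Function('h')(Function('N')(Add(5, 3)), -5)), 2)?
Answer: 1369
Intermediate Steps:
Function('h')(V, c) = 18 (Function('h')(V, c) = Add(2, Add(Mul(2, 6), 4)) = Add(2, Add(12, 4)) = Add(2, 16) = 18)
Pow(Add(19, Function('h')(Function('N')(Add(5, 3)), -5)), 2) = Pow(Add(19, 18), 2) = Pow(37, 2) = 1369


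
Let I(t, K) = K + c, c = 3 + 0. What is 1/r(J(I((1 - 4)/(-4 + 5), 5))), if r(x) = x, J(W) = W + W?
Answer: 1/16 ≈ 0.062500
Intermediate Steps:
c = 3
I(t, K) = 3 + K (I(t, K) = K + 3 = 3 + K)
J(W) = 2*W
1/r(J(I((1 - 4)/(-4 + 5), 5))) = 1/(2*(3 + 5)) = 1/(2*8) = 1/16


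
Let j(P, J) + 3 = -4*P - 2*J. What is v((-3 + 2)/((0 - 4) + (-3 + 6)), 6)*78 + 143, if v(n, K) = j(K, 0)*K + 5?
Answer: -12103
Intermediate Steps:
j(P, J) = -3 - 4*P - 2*J (j(P, J) = -3 + (-4*P - 2*J) = -3 - 4*P - 2*J)
v(n, K) = 5 + K*(-3 - 4*K) (v(n, K) = (-3 - 4*K - 2*0)*K + 5 = (-3 - 4*K + 0)*K + 5 = (-3 - 4*K)*K + 5 = K*(-3 - 4*K) + 5 = 5 + K*(-3 - 4*K))
v((-3 + 2)/((0 - 4) + (-3 + 6)), 6)*78 + 143 = (5 - 1*6*(3 + 4*6))*78 + 143 = (5 - 1*6*(3 + 24))*78 + 143 = (5 - 1*6*27)*78 + 143 = (5 - 162)*78 + 143 = -157*78 + 143 = -12246 + 143 = -12103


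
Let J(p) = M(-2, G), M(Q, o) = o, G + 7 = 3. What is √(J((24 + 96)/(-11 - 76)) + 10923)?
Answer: √10919 ≈ 104.49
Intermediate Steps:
G = -4 (G = -7 + 3 = -4)
J(p) = -4
√(J((24 + 96)/(-11 - 76)) + 10923) = √(-4 + 10923) = √10919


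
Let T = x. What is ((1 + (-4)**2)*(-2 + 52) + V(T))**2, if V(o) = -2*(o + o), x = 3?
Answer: 702244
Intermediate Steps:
T = 3
V(o) = -4*o
((1 + (-4)**2)*(-2 + 52) + V(T))**2 = ((1 + (-4)**2)*(-2 + 52) - 4*3)**2 = ((1 + 16)*50 - 12)**2 = (17*50 - 12)**2 = (850 - 12)**2 = 838**2 = 702244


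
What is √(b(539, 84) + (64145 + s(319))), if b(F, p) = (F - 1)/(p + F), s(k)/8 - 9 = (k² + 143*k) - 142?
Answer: √482097306719/623 ≈ 1114.5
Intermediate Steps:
s(k) = -1064 + 8*k² + 1144*k (s(k) = 72 + 8*((k² + 143*k) - 142) = 72 + 8*(-142 + k² + 143*k) = 72 + (-1136 + 8*k² + 1144*k) = -1064 + 8*k² + 1144*k)
b(F, p) = (-1 + F)/(F + p)
√(b(539, 84) + (64145 + s(319))) = √((-1 + 539)/(539 + 84) + (64145 + (-1064 + 8*319² + 1144*319))) = √(538/623 + (64145 + (-1064 + 8*101761 + 364936))) = √((1/623)*538 + (64145 + (-1064 + 814088 + 364936))) = √(538/623 + (64145 + 1177960)) = √(538/623 + 1242105) = √(773831953/623) = √482097306719/623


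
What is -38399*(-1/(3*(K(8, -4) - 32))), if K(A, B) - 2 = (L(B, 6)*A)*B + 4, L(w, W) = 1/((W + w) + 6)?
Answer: -38399/90 ≈ -426.66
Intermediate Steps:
L(w, W) = 1/(6 + W + w)
K(A, B) = 6 + A*B/(12 + B) (K(A, B) = 2 + ((A/(6 + 6 + B))*B + 4) = 2 + ((A/(12 + B))*B + 4) = 2 + (A*B/(12 + B) + 4) = 2 + (4 + A*B/(12 + B)) = 6 + A*B/(12 + B))
-38399*(-1/(3*(K(8, -4) - 32))) = -38399*(-1/(3*((72 + 6*(-4) + 8*(-4))/(12 - 4) - 32))) = -38399*(-1/(3*((72 - 24 - 32)/8 - 32))) = -38399*(-1/(3*((1/8)*16 - 32))) = -38399*(-1/(3*(2 - 32))) = -38399/((-30*(-3))) = -38399/90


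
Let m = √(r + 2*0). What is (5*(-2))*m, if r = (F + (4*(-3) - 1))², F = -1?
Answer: -140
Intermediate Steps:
r = 196 (r = (-1 + (4*(-3) - 1))² = (-1 + (-12 - 1))² = (-1 - 13)² = (-14)² = 196)
m = 14 (m = √(196 + 2*0) = √(196 + 0) = √196 = 14)
(5*(-2))*m = (5*(-2))*14 = -10*14 = -140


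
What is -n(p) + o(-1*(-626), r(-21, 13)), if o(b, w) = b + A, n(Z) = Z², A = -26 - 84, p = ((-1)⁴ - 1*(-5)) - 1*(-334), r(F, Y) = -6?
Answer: -115084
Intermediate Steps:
p = 340 (p = (1 + 5) + 334 = 6 + 334 = 340)
A = -110
o(b, w) = -110 + b (o(b, w) = b - 110 = -110 + b)
-n(p) + o(-1*(-626), r(-21, 13)) = -1*340² + (-110 - 1*(-626)) = -1*115600 + (-110 + 626) = -115600 + 516 = -115084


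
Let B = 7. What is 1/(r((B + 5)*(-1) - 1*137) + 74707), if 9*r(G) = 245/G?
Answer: 1341/100181842 ≈ 1.3386e-5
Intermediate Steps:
r(G) = 245/(9*G) (r(G) = (245/G)/9 = 245/(9*G))
1/(r((B + 5)*(-1) - 1*137) + 74707) = 1/(245/(9*((7 + 5)*(-1) - 1*137)) + 74707) = 1/(245/(9*(12*(-1) - 137)) + 74707) = 1/(245/(9*(-12 - 137)) + 74707) = 1/((245/9)/(-149) + 74707) = 1/((245/9)*(-1/149) + 74707) = 1/(-245/1341 + 74707) = 1/(100181842/1341) = 1341/100181842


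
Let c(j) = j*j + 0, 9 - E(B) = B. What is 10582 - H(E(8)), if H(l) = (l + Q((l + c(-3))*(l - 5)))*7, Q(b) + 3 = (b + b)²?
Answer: -34204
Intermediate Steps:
E(B) = 9 - B
c(j) = j² (c(j) = j² + 0 = j²)
Q(b) = -3 + 4*b² (Q(b) = -3 + (b + b)² = -3 + (2*b)² = -3 + 4*b²)
H(l) = -21 + 7*l + 28*(-5 + l)²*(9 + l)² (H(l) = (l + (-3 + 4*((l + (-3)²)*(l - 5))²))*7 = (l + (-3 + 4*((l + 9)*(-5 + l))²))*7 = (l + (-3 + 4*((9 + l)*(-5 + l))²))*7 = (l + (-3 + 4*((-5 + l)*(9 + l))²))*7 = (l + (-3 + 4*((-5 + l)²*(9 + l)²)))*7 = (l + (-3 + 4*(-5 + l)²*(9 + l)²))*7 = (-3 + l + 4*(-5 + l)²*(9 + l)²)*7 = -21 + 7*l + 28*(-5 + l)²*(9 + l)²)
10582 - H(E(8)) = 10582 - (-21 + 7*(9 - 1*8) + 28*(-45 + (9 - 1*8)² + 4*(9 - 1*8))²) = 10582 - (-21 + 7*(9 - 8) + 28*(-45 + (9 - 8)² + 4*(9 - 8))²) = 10582 - (-21 + 7*1 + 28*(-45 + 1² + 4*1)²) = 10582 - (-21 + 7 + 28*(-45 + 1 + 4)²) = 10582 - (-21 + 7 + 28*(-40)²) = 10582 - (-21 + 7 + 28*1600) = 10582 - (-21 + 7 + 44800) = 10582 - 1*44786 = 10582 - 44786 = -34204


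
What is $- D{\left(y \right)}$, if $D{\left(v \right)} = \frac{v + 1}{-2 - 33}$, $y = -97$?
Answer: $- \frac{96}{35} \approx -2.7429$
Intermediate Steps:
$D{\left(v \right)} = - \frac{1}{35} - \frac{v}{35}$ ($D{\left(v \right)} = \frac{1 + v}{-35} = \left(1 + v\right) \left(- \frac{1}{35}\right) = - \frac{1}{35} - \frac{v}{35}$)
$- D{\left(y \right)} = - (- \frac{1}{35} - - \frac{97}{35}) = - (- \frac{1}{35} + \frac{97}{35}) = \left(-1\right) \frac{96}{35} = - \frac{96}{35}$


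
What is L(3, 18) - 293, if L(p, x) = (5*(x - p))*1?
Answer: -218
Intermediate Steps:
L(p, x) = -5*p + 5*x (L(p, x) = (-5*p + 5*x)*1 = -5*p + 5*x)
L(3, 18) - 293 = (-5*3 + 5*18) - 293 = (-15 + 90) - 293 = 75 - 293 = -218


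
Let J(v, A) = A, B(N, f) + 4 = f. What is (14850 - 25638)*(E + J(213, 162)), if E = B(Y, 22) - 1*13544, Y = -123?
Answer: 144170832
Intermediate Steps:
B(N, f) = -4 + f
E = -13526 (E = (-4 + 22) - 1*13544 = 18 - 13544 = -13526)
(14850 - 25638)*(E + J(213, 162)) = (14850 - 25638)*(-13526 + 162) = -10788*(-13364) = 144170832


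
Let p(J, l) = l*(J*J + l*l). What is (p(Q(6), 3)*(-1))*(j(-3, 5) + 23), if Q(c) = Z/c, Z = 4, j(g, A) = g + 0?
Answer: -1700/3 ≈ -566.67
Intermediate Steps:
j(g, A) = g
Q(c) = 4/c
p(J, l) = l*(J**2 + l**2)
(p(Q(6), 3)*(-1))*(j(-3, 5) + 23) = ((3*((4/6)**2 + 3**2))*(-1))*(-3 + 23) = ((3*((4*(1/6))**2 + 9))*(-1))*20 = ((3*((2/3)**2 + 9))*(-1))*20 = ((3*(4/9 + 9))*(-1))*20 = ((3*(85/9))*(-1))*20 = ((85/3)*(-1))*20 = -85/3*20 = -1700/3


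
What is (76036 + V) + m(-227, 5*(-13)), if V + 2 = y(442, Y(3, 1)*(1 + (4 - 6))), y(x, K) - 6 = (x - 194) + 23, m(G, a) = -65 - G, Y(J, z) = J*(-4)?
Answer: 76473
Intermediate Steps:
Y(J, z) = -4*J
y(x, K) = -165 + x (y(x, K) = 6 + ((x - 194) + 23) = 6 + ((-194 + x) + 23) = 6 + (-171 + x) = -165 + x)
V = 275 (V = -2 + (-165 + 442) = -2 + 277 = 275)
(76036 + V) + m(-227, 5*(-13)) = (76036 + 275) + (-65 - 1*(-227)) = 76311 + (-65 + 227) = 76311 + 162 = 76473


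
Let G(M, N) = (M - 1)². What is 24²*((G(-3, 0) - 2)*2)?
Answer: 16128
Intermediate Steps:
G(M, N) = (-1 + M)²
24²*((G(-3, 0) - 2)*2) = 24²*(((-1 - 3)² - 2)*2) = 576*(((-4)² - 2)*2) = 576*((16 - 2)*2) = 576*(14*2) = 576*28 = 16128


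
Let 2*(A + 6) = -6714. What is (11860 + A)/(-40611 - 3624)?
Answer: -8497/44235 ≈ -0.19209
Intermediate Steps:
A = -3363 (A = -6 + (½)*(-6714) = -6 - 3357 = -3363)
(11860 + A)/(-40611 - 3624) = (11860 - 3363)/(-40611 - 3624) = 8497/(-44235) = 8497*(-1/44235) = -8497/44235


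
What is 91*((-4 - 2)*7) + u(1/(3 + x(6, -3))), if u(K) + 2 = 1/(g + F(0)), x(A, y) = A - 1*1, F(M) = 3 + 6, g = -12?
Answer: -11473/3 ≈ -3824.3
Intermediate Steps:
F(M) = 9
x(A, y) = -1 + A (x(A, y) = A - 1 = -1 + A)
u(K) = -7/3 (u(K) = -2 + 1/(-12 + 9) = -2 + 1/(-3) = -2 - 1/3 = -7/3)
91*((-4 - 2)*7) + u(1/(3 + x(6, -3))) = 91*((-4 - 2)*7) - 7/3 = 91*(-6*7) - 7/3 = 91*(-42) - 7/3 = -3822 - 7/3 = -11473/3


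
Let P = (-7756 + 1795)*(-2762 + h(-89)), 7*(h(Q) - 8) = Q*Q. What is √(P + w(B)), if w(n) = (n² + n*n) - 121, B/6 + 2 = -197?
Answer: √613599938/7 ≈ 3538.7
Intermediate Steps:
B = -1194 (B = -12 + 6*(-197) = -12 - 1182 = -1194)
w(n) = -121 + 2*n² (w(n) = (n² + n²) - 121 = 2*n² - 121 = -121 + 2*n²)
h(Q) = 8 + Q²/7 (h(Q) = 8 + (Q*Q)/7 = 8 + Q²/7)
P = 67699077/7 (P = (-7756 + 1795)*(-2762 + (8 + (⅐)*(-89)²)) = -5961*(-2762 + (8 + (⅐)*7921)) = -5961*(-2762 + (8 + 7921/7)) = -5961*(-2762 + 7977/7) = -5961*(-11357/7) = 67699077/7 ≈ 9.6713e+6)
√(P + w(B)) = √(67699077/7 + (-121 + 2*(-1194)²)) = √(67699077/7 + (-121 + 2*1425636)) = √(67699077/7 + (-121 + 2851272)) = √(67699077/7 + 2851151) = √(87657134/7) = √613599938/7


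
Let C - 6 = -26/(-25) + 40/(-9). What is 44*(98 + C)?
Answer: 995896/225 ≈ 4426.2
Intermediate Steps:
C = 584/225 (C = 6 + (-26/(-25) + 40/(-9)) = 6 + (-26*(-1/25) + 40*(-⅑)) = 6 + (26/25 - 40/9) = 6 - 766/225 = 584/225 ≈ 2.5956)
44*(98 + C) = 44*(98 + 584/225) = 44*(22634/225) = 995896/225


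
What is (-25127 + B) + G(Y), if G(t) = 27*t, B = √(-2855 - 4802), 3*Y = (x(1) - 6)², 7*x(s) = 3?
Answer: -1217534/49 + I*√7657 ≈ -24848.0 + 87.504*I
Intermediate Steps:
x(s) = 3/7 (x(s) = (⅐)*3 = 3/7)
Y = 507/49 (Y = (3/7 - 6)²/3 = (-39/7)²/3 = (⅓)*(1521/49) = 507/49 ≈ 10.347)
B = I*√7657 (B = √(-7657) = I*√7657 ≈ 87.504*I)
(-25127 + B) + G(Y) = (-25127 + I*√7657) + 27*(507/49) = (-25127 + I*√7657) + 13689/49 = -1217534/49 + I*√7657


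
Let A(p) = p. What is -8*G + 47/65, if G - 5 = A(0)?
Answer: -2553/65 ≈ -39.277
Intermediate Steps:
G = 5 (G = 5 + 0 = 5)
-8*G + 47/65 = -8*5 + 47/65 = -40 + 47*(1/65) = -40 + 47/65 = -2553/65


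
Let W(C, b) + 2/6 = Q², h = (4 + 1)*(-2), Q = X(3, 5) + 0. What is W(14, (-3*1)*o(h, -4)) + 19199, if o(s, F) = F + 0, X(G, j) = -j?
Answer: 57671/3 ≈ 19224.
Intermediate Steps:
Q = -5 (Q = -1*5 + 0 = -5 + 0 = -5)
h = -10 (h = 5*(-2) = -10)
o(s, F) = F
W(C, b) = 74/3 (W(C, b) = -⅓ + (-5)² = -⅓ + 25 = 74/3)
W(14, (-3*1)*o(h, -4)) + 19199 = 74/3 + 19199 = 57671/3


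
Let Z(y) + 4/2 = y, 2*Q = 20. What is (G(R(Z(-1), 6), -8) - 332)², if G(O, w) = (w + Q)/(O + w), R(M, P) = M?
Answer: 13351716/121 ≈ 1.1034e+5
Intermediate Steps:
Q = 10 (Q = (½)*20 = 10)
Z(y) = -2 + y
G(O, w) = (10 + w)/(O + w) (G(O, w) = (w + 10)/(O + w) = (10 + w)/(O + w))
(G(R(Z(-1), 6), -8) - 332)² = ((10 - 8)/((-2 - 1) - 8) - 332)² = (2/(-3 - 8) - 332)² = (2/(-11) - 332)² = (-1/11*2 - 332)² = (-2/11 - 332)² = (-3654/11)² = 13351716/121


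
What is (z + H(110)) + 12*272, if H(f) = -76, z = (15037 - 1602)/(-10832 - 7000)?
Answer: 56834981/17832 ≈ 3187.2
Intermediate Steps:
z = -13435/17832 (z = 13435/(-17832) = 13435*(-1/17832) = -13435/17832 ≈ -0.75342)
(z + H(110)) + 12*272 = (-13435/17832 - 76) + 12*272 = -1368667/17832 + 3264 = 56834981/17832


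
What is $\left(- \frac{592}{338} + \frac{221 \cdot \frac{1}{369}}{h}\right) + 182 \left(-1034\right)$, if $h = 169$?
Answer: $- \frac{11735700871}{62361} \approx -1.8819 \cdot 10^{5}$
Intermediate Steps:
$\left(- \frac{592}{338} + \frac{221 \cdot \frac{1}{369}}{h}\right) + 182 \left(-1034\right) = \left(- \frac{592}{338} + \frac{221 \cdot \frac{1}{369}}{169}\right) + 182 \left(-1034\right) = \left(\left(-592\right) \frac{1}{338} + 221 \cdot \frac{1}{369} \cdot \frac{1}{169}\right) - 188188 = \left(- \frac{296}{169} + \frac{221}{369} \cdot \frac{1}{169}\right) - 188188 = \left(- \frac{296}{169} + \frac{17}{4797}\right) - 188188 = - \frac{109003}{62361} - 188188 = - \frac{11735700871}{62361}$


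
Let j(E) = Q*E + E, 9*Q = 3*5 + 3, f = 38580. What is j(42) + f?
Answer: 38706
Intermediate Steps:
Q = 2 (Q = (3*5 + 3)/9 = (15 + 3)/9 = (1/9)*18 = 2)
j(E) = 3*E (j(E) = 2*E + E = 3*E)
j(42) + f = 3*42 + 38580 = 126 + 38580 = 38706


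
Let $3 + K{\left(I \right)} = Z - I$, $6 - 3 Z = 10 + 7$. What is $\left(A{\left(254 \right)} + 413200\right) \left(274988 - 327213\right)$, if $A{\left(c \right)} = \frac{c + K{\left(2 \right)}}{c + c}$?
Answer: $- \frac{8221749579400}{381} \approx -2.1579 \cdot 10^{10}$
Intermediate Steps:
$Z = - \frac{11}{3}$ ($Z = 2 - \frac{10 + 7}{3} = 2 - \frac{17}{3} = - \frac{11}{3} \approx -3.6667$)
$K{\left(I \right)} = - \frac{20}{3} - I$ ($K{\left(I \right)} = -3 - \left(\frac{11}{3} + I\right) = - \frac{20}{3} - I$)
$A{\left(c \right)} = \frac{- \frac{26}{3} + c}{2 c}$ ($A{\left(c \right)} = \frac{c - \frac{26}{3}}{c + c} = \frac{c - \frac{26}{3}}{2 c} = \left(c - \frac{26}{3}\right) \frac{1}{2 c} = \left(- \frac{26}{3} + c\right) \frac{1}{2 c} = \frac{- \frac{26}{3} + c}{2 c}$)
$\left(A{\left(254 \right)} + 413200\right) \left(274988 - 327213\right) = \left(\frac{-26 + 3 \cdot 254}{6 \cdot 254} + 413200\right) \left(274988 - 327213\right) = \left(\frac{1}{6} \cdot \frac{1}{254} \left(-26 + 762\right) + 413200\right) \left(-52225\right) = \left(\frac{1}{6} \cdot \frac{1}{254} \cdot 736 + 413200\right) \left(-52225\right) = \left(\frac{184}{381} + 413200\right) \left(-52225\right) = \frac{157429384}{381} \left(-52225\right) = - \frac{8221749579400}{381}$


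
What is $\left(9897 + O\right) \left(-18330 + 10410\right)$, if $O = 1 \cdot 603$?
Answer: $-83160000$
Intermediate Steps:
$O = 603$
$\left(9897 + O\right) \left(-18330 + 10410\right) = \left(9897 + 603\right) \left(-18330 + 10410\right) = 10500 \left(-7920\right) = -83160000$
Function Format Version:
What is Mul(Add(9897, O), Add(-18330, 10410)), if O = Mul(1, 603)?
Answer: -83160000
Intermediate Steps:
O = 603
Mul(Add(9897, O), Add(-18330, 10410)) = Mul(Add(9897, 603), Add(-18330, 10410)) = Mul(10500, -7920) = -83160000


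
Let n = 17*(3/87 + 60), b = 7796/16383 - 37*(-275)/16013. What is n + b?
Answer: 7772960452280/7607888391 ≈ 1021.7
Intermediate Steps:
b = 291534373/262340979 (b = 7796*(1/16383) + 10175*(1/16013) = 7796/16383 + 10175/16013 = 291534373/262340979 ≈ 1.1113)
n = 29597/29 (n = 17*(3*(1/87) + 60) = 17*(1/29 + 60) = 17*(1741/29) = 29597/29 ≈ 1020.6)
n + b = 29597/29 + 291534373/262340979 = 7772960452280/7607888391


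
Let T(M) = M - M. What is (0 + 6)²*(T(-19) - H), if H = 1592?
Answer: -57312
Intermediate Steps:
T(M) = 0
(0 + 6)²*(T(-19) - H) = (0 + 6)²*(0 - 1*1592) = 6²*(0 - 1592) = 36*(-1592) = -57312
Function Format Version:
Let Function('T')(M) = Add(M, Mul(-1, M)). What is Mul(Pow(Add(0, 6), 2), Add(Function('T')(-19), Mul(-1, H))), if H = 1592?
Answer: -57312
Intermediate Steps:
Function('T')(M) = 0
Mul(Pow(Add(0, 6), 2), Add(Function('T')(-19), Mul(-1, H))) = Mul(Pow(Add(0, 6), 2), Add(0, Mul(-1, 1592))) = Mul(Pow(6, 2), Add(0, -1592)) = Mul(36, -1592) = -57312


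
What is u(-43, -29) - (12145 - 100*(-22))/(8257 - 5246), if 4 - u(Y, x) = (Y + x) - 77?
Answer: 446338/3011 ≈ 148.24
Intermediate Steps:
u(Y, x) = 81 - Y - x (u(Y, x) = 4 - ((Y + x) - 77) = 4 - (-77 + Y + x) = 4 + (77 - Y - x) = 81 - Y - x)
u(-43, -29) - (12145 - 100*(-22))/(8257 - 5246) = (81 - 1*(-43) - 1*(-29)) - (12145 - 100*(-22))/(8257 - 5246) = (81 + 43 + 29) - (12145 + 2200)/3011 = 153 - 14345/3011 = 446338/3011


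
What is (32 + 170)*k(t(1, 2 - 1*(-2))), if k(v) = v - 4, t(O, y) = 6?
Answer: 404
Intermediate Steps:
k(v) = -4 + v
(32 + 170)*k(t(1, 2 - 1*(-2))) = (32 + 170)*(-4 + 6) = 202*2 = 404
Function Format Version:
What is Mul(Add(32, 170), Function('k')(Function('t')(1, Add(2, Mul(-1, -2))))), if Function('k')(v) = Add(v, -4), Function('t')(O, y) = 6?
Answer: 404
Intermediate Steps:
Function('k')(v) = Add(-4, v)
Mul(Add(32, 170), Function('k')(Function('t')(1, Add(2, Mul(-1, -2))))) = Mul(Add(32, 170), Add(-4, 6)) = Mul(202, 2) = 404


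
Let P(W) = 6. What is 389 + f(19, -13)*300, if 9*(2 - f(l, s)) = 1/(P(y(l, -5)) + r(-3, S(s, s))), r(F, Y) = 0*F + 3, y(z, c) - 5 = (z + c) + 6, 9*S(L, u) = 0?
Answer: 26603/27 ≈ 985.30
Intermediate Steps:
S(L, u) = 0 (S(L, u) = (1/9)*0 = 0)
y(z, c) = 11 + c + z (y(z, c) = 5 + ((z + c) + 6) = 5 + ((c + z) + 6) = 5 + (6 + c + z) = 11 + c + z)
r(F, Y) = 3 (r(F, Y) = 0 + 3 = 3)
f(l, s) = 161/81 (f(l, s) = 2 - 1/(9*(6 + 3)) = 2 - 1/9/9 = 2 - 1/9*1/9 = 2 - 1/81 = 161/81)
389 + f(19, -13)*300 = 389 + (161/81)*300 = 389 + 16100/27 = 26603/27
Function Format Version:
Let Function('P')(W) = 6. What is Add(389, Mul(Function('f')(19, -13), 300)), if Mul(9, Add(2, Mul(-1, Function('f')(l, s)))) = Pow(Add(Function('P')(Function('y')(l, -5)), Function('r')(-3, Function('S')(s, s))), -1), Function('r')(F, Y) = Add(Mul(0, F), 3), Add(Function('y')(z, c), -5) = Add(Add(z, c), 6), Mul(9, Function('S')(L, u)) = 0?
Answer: Rational(26603, 27) ≈ 985.30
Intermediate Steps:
Function('S')(L, u) = 0 (Function('S')(L, u) = Mul(Rational(1, 9), 0) = 0)
Function('y')(z, c) = Add(11, c, z) (Function('y')(z, c) = Add(5, Add(Add(z, c), 6)) = Add(5, Add(Add(c, z), 6)) = Add(5, Add(6, c, z)) = Add(11, c, z))
Function('r')(F, Y) = 3 (Function('r')(F, Y) = Add(0, 3) = 3)
Function('f')(l, s) = Rational(161, 81) (Function('f')(l, s) = Add(2, Mul(Rational(-1, 9), Pow(Add(6, 3), -1))) = Add(2, Mul(Rational(-1, 9), Pow(9, -1))) = Add(2, Mul(Rational(-1, 9), Rational(1, 9))) = Add(2, Rational(-1, 81)) = Rational(161, 81))
Add(389, Mul(Function('f')(19, -13), 300)) = Add(389, Mul(Rational(161, 81), 300)) = Add(389, Rational(16100, 27)) = Rational(26603, 27)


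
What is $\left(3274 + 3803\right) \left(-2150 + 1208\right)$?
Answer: $-6666534$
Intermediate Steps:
$\left(3274 + 3803\right) \left(-2150 + 1208\right) = 7077 \left(-942\right) = -6666534$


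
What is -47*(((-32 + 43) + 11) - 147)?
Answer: 5875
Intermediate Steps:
-47*(((-32 + 43) + 11) - 147) = -47*((11 + 11) - 147) = -47*(22 - 147) = -47*(-125) = 5875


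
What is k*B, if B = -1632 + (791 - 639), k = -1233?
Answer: 1824840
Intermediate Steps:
B = -1480 (B = -1632 + 152 = -1480)
k*B = -1233*(-1480) = 1824840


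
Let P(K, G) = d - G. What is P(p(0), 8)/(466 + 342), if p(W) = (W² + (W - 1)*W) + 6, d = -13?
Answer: -21/808 ≈ -0.025990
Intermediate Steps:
p(W) = 6 + W² + W*(-1 + W) (p(W) = (W² + (-1 + W)*W) + 6 = (W² + W*(-1 + W)) + 6 = 6 + W² + W*(-1 + W))
P(K, G) = -13 - G
P(p(0), 8)/(466 + 342) = (-13 - 1*8)/(466 + 342) = (-13 - 8)/808 = -21*1/808 = -21/808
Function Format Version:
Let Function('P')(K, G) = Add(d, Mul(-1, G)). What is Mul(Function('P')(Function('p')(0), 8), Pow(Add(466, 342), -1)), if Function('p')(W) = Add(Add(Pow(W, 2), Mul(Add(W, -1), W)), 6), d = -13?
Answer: Rational(-21, 808) ≈ -0.025990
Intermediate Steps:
Function('p')(W) = Add(6, Pow(W, 2), Mul(W, Add(-1, W))) (Function('p')(W) = Add(Add(Pow(W, 2), Mul(Add(-1, W), W)), 6) = Add(Add(Pow(W, 2), Mul(W, Add(-1, W))), 6) = Add(6, Pow(W, 2), Mul(W, Add(-1, W))))
Function('P')(K, G) = Add(-13, Mul(-1, G))
Mul(Function('P')(Function('p')(0), 8), Pow(Add(466, 342), -1)) = Mul(Add(-13, Mul(-1, 8)), Pow(Add(466, 342), -1)) = Mul(Add(-13, -8), Pow(808, -1)) = Mul(-21, Rational(1, 808)) = Rational(-21, 808)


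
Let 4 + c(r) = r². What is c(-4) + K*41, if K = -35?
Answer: -1423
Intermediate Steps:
c(r) = -4 + r²
c(-4) + K*41 = (-4 + (-4)²) - 35*41 = (-4 + 16) - 1435 = 12 - 1435 = -1423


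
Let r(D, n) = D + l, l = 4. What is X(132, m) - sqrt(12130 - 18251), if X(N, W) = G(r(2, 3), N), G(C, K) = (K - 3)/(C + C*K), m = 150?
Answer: 43/266 - I*sqrt(6121) ≈ 0.16165 - 78.237*I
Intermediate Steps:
r(D, n) = 4 + D (r(D, n) = D + 4 = 4 + D)
G(C, K) = (-3 + K)/(C + C*K)
X(N, W) = (-3 + N)/(6*(1 + N)) (X(N, W) = (-3 + N)/((4 + 2)*(1 + N)) = (-3 + N)/(6*(1 + N)))
X(132, m) - sqrt(12130 - 18251) = (-3 + 132)/(6*(1 + 132)) - sqrt(12130 - 18251) = (1/6)*129/133 - sqrt(-6121) = (1/6)*(1/133)*129 - I*sqrt(6121) = 43/266 - I*sqrt(6121)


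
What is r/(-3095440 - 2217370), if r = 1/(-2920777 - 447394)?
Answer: 1/17894452570510 ≈ 5.5883e-14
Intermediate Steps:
r = -1/3368171 (r = 1/(-3368171) = -1/3368171 ≈ -2.9690e-7)
r/(-3095440 - 2217370) = -1/(3368171*(-3095440 - 2217370)) = -1/3368171/(-5312810) = -1/3368171*(-1/5312810) = 1/17894452570510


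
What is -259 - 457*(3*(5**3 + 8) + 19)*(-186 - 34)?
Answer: 42025461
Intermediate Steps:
-259 - 457*(3*(5**3 + 8) + 19)*(-186 - 34) = -259 - 457*(3*(125 + 8) + 19)*(-220) = -259 - 457*(3*133 + 19)*(-220) = -259 - 457*(399 + 19)*(-220) = -259 - 191026*(-220) = -259 - 457*(-91960) = -259 + 42025720 = 42025461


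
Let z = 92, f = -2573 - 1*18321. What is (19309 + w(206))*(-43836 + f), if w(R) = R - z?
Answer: -1257250790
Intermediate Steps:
f = -20894 (f = -2573 - 18321 = -20894)
w(R) = -92 + R (w(R) = R - 1*92 = R - 92 = -92 + R)
(19309 + w(206))*(-43836 + f) = (19309 + (-92 + 206))*(-43836 - 20894) = (19309 + 114)*(-64730) = 19423*(-64730) = -1257250790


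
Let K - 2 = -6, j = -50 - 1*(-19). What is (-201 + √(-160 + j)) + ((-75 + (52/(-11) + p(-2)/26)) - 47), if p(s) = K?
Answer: -46887/143 + I*√191 ≈ -327.88 + 13.82*I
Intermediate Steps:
j = -31 (j = -50 + 19 = -31)
K = -4 (K = 2 - 6 = -4)
p(s) = -4
(-201 + √(-160 + j)) + ((-75 + (52/(-11) + p(-2)/26)) - 47) = (-201 + √(-160 - 31)) + ((-75 + (52/(-11) - 4/26)) - 47) = (-201 + √(-191)) + ((-75 + (52*(-1/11) - 4*1/26)) - 47) = (-201 + I*√191) + ((-75 + (-52/11 - 2/13)) - 47) = (-201 + I*√191) + ((-75 - 698/143) - 47) = (-201 + I*√191) + (-11423/143 - 47) = (-201 + I*√191) - 18144/143 = -46887/143 + I*√191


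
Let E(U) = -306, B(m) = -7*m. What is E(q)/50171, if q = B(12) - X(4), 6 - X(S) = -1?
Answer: -306/50171 ≈ -0.0060991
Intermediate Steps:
X(S) = 7 (X(S) = 6 - 1*(-1) = 6 + 1 = 7)
q = -91 (q = -7*12 - 1*7 = -84 - 7 = -91)
E(q)/50171 = -306/50171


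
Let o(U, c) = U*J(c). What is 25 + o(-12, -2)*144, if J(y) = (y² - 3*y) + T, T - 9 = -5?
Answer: -24167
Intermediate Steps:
T = 4 (T = 9 - 5 = 4)
J(y) = 4 + y² - 3*y (J(y) = (y² - 3*y) + 4 = 4 + y² - 3*y)
o(U, c) = U*(4 + c² - 3*c)
25 + o(-12, -2)*144 = 25 - 12*(4 + (-2)² - 3*(-2))*144 = 25 - 12*(4 + 4 + 6)*144 = 25 - 12*14*144 = 25 - 168*144 = 25 - 24192 = -24167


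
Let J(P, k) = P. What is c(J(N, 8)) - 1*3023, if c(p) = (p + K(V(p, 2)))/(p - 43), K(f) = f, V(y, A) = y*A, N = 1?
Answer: -42323/14 ≈ -3023.1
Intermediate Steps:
V(y, A) = A*y
c(p) = 3*p/(-43 + p) (c(p) = (p + 2*p)/(p - 43) = (3*p)/(-43 + p) = 3*p/(-43 + p))
c(J(N, 8)) - 1*3023 = 3*1/(-43 + 1) - 1*3023 = 3*1/(-42) - 3023 = 3*1*(-1/42) - 3023 = -1/14 - 3023 = -42323/14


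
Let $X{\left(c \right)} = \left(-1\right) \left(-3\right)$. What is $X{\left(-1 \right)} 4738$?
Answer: $14214$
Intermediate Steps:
$X{\left(c \right)} = 3$
$X{\left(-1 \right)} 4738 = 3 \cdot 4738 = 14214$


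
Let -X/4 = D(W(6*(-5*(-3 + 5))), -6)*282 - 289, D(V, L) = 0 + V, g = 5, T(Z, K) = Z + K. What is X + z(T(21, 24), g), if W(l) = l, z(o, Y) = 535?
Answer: 69371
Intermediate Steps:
T(Z, K) = K + Z
D(V, L) = V
X = 68836 (X = -4*((6*(-5*(-3 + 5)))*282 - 289) = -4*((6*(-5*2))*282 - 289) = -4*((6*(-10))*282 - 289) = -4*(-60*282 - 289) = -4*(-16920 - 289) = -4*(-17209) = 68836)
X + z(T(21, 24), g) = 68836 + 535 = 69371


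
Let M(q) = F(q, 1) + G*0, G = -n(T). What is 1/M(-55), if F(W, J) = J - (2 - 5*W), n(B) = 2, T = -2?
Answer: -1/276 ≈ -0.0036232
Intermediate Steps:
F(W, J) = -2 + J + 5*W (F(W, J) = J + (-2 + 5*W) = -2 + J + 5*W)
G = -2 (G = -1*2 = -2)
M(q) = -1 + 5*q (M(q) = (-2 + 1 + 5*q) - 2*0 = (-1 + 5*q) + 0 = -1 + 5*q)
1/M(-55) = 1/(-1 + 5*(-55)) = 1/(-1 - 275) = 1/(-276) = -1/276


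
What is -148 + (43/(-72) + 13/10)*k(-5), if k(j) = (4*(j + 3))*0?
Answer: -148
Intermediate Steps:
k(j) = 0 (k(j) = (4*(3 + j))*0 = (12 + 4*j)*0 = 0)
-148 + (43/(-72) + 13/10)*k(-5) = -148 + (43/(-72) + 13/10)*0 = -148 + (43*(-1/72) + 13*(⅒))*0 = -148 + (-43/72 + 13/10)*0 = -148 + (253/360)*0 = -148 + 0 = -148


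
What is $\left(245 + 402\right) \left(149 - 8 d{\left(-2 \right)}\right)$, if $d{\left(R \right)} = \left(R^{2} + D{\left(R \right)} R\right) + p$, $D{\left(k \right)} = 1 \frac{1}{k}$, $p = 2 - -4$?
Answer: $39467$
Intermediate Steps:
$p = 6$ ($p = 2 + 4 = 6$)
$D{\left(k \right)} = \frac{1}{k}$
$d{\left(R \right)} = 7 + R^{2}$ ($d{\left(R \right)} = \left(R^{2} + \frac{R}{R}\right) + 6 = \left(R^{2} + 1\right) + 6 = \left(1 + R^{2}\right) + 6 = 7 + R^{2}$)
$\left(245 + 402\right) \left(149 - 8 d{\left(-2 \right)}\right) = \left(245 + 402\right) \left(149 - 8 \left(7 + \left(-2\right)^{2}\right)\right) = 647 \left(149 - 8 \left(7 + 4\right)\right) = 647 \left(149 - 88\right) = 647 \cdot 61 = 39467$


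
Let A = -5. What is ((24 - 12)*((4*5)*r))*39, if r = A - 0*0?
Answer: -46800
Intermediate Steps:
r = -5 (r = -5 - 0*0 = -5 - 1*0 = -5 + 0 = -5)
((24 - 12)*((4*5)*r))*39 = ((24 - 12)*((4*5)*(-5)))*39 = (12*(20*(-5)))*39 = (12*(-100))*39 = -1200*39 = -46800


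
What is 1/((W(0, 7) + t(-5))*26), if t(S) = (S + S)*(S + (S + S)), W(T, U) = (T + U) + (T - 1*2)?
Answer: 1/4030 ≈ 0.00024814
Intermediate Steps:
W(T, U) = -2 + U + 2*T (W(T, U) = (T + U) + (T - 2) = (T + U) + (-2 + T) = -2 + U + 2*T)
t(S) = 6*S² (t(S) = (2*S)*(S + 2*S) = (2*S)*(3*S) = 6*S²)
1/((W(0, 7) + t(-5))*26) = 1/(((-2 + 7 + 2*0) + 6*(-5)²)*26) = 1/(((-2 + 7 + 0) + 6*25)*26) = 1/((5 + 150)*26) = 1/(155*26) = 1/4030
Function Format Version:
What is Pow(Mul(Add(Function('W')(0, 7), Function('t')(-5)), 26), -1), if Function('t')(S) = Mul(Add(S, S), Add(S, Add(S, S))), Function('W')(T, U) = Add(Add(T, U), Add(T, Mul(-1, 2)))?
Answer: Rational(1, 4030) ≈ 0.00024814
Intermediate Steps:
Function('W')(T, U) = Add(-2, U, Mul(2, T)) (Function('W')(T, U) = Add(Add(T, U), Add(T, -2)) = Add(Add(T, U), Add(-2, T)) = Add(-2, U, Mul(2, T)))
Function('t')(S) = Mul(6, Pow(S, 2)) (Function('t')(S) = Mul(Mul(2, S), Add(S, Mul(2, S))) = Mul(Mul(2, S), Mul(3, S)) = Mul(6, Pow(S, 2)))
Pow(Mul(Add(Function('W')(0, 7), Function('t')(-5)), 26), -1) = Pow(Mul(Add(Add(-2, 7, Mul(2, 0)), Mul(6, Pow(-5, 2))), 26), -1) = Pow(Mul(Add(Add(-2, 7, 0), Mul(6, 25)), 26), -1) = Pow(Mul(Add(5, 150), 26), -1) = Pow(Mul(155, 26), -1) = Pow(4030, -1) = Rational(1, 4030)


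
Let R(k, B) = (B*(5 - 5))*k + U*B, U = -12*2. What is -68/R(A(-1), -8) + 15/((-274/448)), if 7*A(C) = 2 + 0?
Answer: -163609/6576 ≈ -24.880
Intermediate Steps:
U = -24
A(C) = 2/7 (A(C) = (2 + 0)/7 = (⅐)*2 = 2/7)
R(k, B) = -24*B (R(k, B) = (B*(5 - 5))*k - 24*B = (B*0)*k - 24*B = 0*k - 24*B = 0 - 24*B = -24*B)
-68/R(A(-1), -8) + 15/((-274/448)) = -68/((-24*(-8))) + 15/((-274/448)) = -68/192 + 15/((-274*1/448)) = -68*1/192 + 15/(-137/224) = -17/48 + 15*(-224/137) = -17/48 - 3360/137 = -163609/6576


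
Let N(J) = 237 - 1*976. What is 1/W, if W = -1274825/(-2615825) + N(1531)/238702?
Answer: 24976106366/12094807299 ≈ 2.0650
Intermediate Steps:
N(J) = -739 (N(J) = 237 - 976 = -739)
W = 12094807299/24976106366 (W = -1274825/(-2615825) - 739/238702 = -1274825*(-1/2615825) - 739*1/238702 = 50993/104633 - 739/238702 = 12094807299/24976106366 ≈ 0.48426)
1/W = 1/(12094807299/24976106366) = 24976106366/12094807299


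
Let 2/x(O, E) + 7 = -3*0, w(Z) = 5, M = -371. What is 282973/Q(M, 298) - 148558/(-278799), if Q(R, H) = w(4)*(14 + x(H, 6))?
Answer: 61368825981/14869280 ≈ 4127.2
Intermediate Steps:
x(O, E) = -2/7 (x(O, E) = 2/(-7 - 3*0) = 2/(-7 + 0) = 2/(-7) = 2*(-⅐) = -2/7)
Q(R, H) = 480/7 (Q(R, H) = 5*(14 - 2/7) = 5*(96/7) = 480/7)
282973/Q(M, 298) - 148558/(-278799) = 282973/(480/7) - 148558/(-278799) = 282973*(7/480) - 148558*(-1/278799) = 1980811/480 + 148558/278799 = 61368825981/14869280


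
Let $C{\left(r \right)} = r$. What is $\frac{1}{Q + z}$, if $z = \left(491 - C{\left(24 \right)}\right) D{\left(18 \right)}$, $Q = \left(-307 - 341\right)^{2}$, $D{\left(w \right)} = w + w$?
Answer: $\frac{1}{436716} \approx 2.2898 \cdot 10^{-6}$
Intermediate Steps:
$D{\left(w \right)} = 2 w$
$Q = 419904$ ($Q = \left(-648\right)^{2} = 419904$)
$z = 16812$ ($z = \left(491 - 24\right) 2 \cdot 18 = \left(491 - 24\right) 36 = 467 \cdot 36 = 16812$)
$\frac{1}{Q + z} = \frac{1}{419904 + 16812} = \frac{1}{436716}$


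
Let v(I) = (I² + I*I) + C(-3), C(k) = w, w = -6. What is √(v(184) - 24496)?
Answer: √43210 ≈ 207.87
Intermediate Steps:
C(k) = -6
v(I) = -6 + 2*I² (v(I) = (I² + I*I) - 6 = (I² + I²) - 6 = 2*I² - 6 = -6 + 2*I²)
√(v(184) - 24496) = √((-6 + 2*184²) - 24496) = √((-6 + 2*33856) - 24496) = √((-6 + 67712) - 24496) = √(67706 - 24496) = √43210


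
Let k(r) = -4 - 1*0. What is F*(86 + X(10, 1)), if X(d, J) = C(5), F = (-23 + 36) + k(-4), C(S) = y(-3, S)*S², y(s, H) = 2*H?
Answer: 3024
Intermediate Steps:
C(S) = 2*S³ (C(S) = (2*S)*S² = 2*S³)
k(r) = -4 (k(r) = -4 + 0 = -4)
F = 9 (F = (-23 + 36) - 4 = 13 - 4 = 9)
X(d, J) = 250 (X(d, J) = 2*5³ = 2*125 = 250)
F*(86 + X(10, 1)) = 9*(86 + 250) = 9*336 = 3024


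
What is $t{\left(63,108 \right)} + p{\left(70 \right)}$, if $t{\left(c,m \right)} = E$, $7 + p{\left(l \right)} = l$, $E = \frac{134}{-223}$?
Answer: $\frac{13915}{223} \approx 62.399$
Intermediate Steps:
$E = - \frac{134}{223}$ ($E = 134 \left(- \frac{1}{223}\right) = - \frac{134}{223} \approx -0.6009$)
$p{\left(l \right)} = -7 + l$
$t{\left(c,m \right)} = - \frac{134}{223}$
$t{\left(63,108 \right)} + p{\left(70 \right)} = - \frac{134}{223} + \left(-7 + 70\right) = - \frac{134}{223} + 63 = \frac{13915}{223}$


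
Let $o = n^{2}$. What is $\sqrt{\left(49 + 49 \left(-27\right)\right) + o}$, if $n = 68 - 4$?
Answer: $\sqrt{2822} \approx 53.122$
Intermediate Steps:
$n = 64$
$o = 4096$ ($o = 64^{2} = 4096$)
$\sqrt{\left(49 + 49 \left(-27\right)\right) + o} = \sqrt{\left(49 + 49 \left(-27\right)\right) + 4096} = \sqrt{\left(49 - 1323\right) + 4096} = \sqrt{-1274 + 4096} = \sqrt{2822}$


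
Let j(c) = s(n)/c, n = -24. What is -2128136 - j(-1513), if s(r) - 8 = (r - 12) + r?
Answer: -3219869820/1513 ≈ -2.1281e+6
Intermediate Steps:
s(r) = -4 + 2*r (s(r) = 8 + ((r - 12) + r) = 8 + ((-12 + r) + r) = 8 + (-12 + 2*r) = -4 + 2*r)
j(c) = -52/c (j(c) = (-4 + 2*(-24))/c = (-4 - 48)/c = -52/c)
-2128136 - j(-1513) = -2128136 - (-52)/(-1513) = -2128136 - (-52)*(-1)/1513 = -2128136 - 1*52/1513 = -2128136 - 52/1513 = -3219869820/1513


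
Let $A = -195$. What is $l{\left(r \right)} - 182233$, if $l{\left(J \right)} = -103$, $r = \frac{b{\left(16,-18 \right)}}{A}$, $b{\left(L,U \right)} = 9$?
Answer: $-182336$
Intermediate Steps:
$r = - \frac{3}{65}$ ($r = \frac{9}{-195} = 9 \left(- \frac{1}{195}\right) = - \frac{3}{65} \approx -0.046154$)
$l{\left(r \right)} - 182233 = -103 - 182233 = -182336$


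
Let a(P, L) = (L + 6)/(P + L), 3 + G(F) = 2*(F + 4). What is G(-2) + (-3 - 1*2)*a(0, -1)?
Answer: 26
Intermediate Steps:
G(F) = 5 + 2*F (G(F) = -3 + 2*(F + 4) = -3 + 2*(4 + F) = -3 + (8 + 2*F) = 5 + 2*F)
a(P, L) = (6 + L)/(L + P)
G(-2) + (-3 - 1*2)*a(0, -1) = (5 + 2*(-2)) + (-3 - 1*2)*((6 - 1)/(-1 + 0)) = (5 - 4) + (-3 - 2)*(5/(-1)) = 1 - (-5)*5 = 1 - 5*(-5) = 1 + 25 = 26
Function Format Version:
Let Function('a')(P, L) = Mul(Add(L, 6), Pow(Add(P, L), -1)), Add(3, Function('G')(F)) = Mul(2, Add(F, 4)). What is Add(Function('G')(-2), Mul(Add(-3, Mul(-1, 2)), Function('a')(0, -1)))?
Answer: 26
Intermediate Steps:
Function('G')(F) = Add(5, Mul(2, F)) (Function('G')(F) = Add(-3, Mul(2, Add(F, 4))) = Add(-3, Mul(2, Add(4, F))) = Add(-3, Add(8, Mul(2, F))) = Add(5, Mul(2, F)))
Function('a')(P, L) = Mul(Pow(Add(L, P), -1), Add(6, L)) (Function('a')(P, L) = Mul(Add(6, L), Pow(Add(L, P), -1)) = Mul(Pow(Add(L, P), -1), Add(6, L)))
Add(Function('G')(-2), Mul(Add(-3, Mul(-1, 2)), Function('a')(0, -1))) = Add(Add(5, Mul(2, -2)), Mul(Add(-3, Mul(-1, 2)), Mul(Pow(Add(-1, 0), -1), Add(6, -1)))) = Add(Add(5, -4), Mul(Add(-3, -2), Mul(Pow(-1, -1), 5))) = Add(1, Mul(-5, Mul(-1, 5))) = Add(1, Mul(-5, -5)) = Add(1, 25) = 26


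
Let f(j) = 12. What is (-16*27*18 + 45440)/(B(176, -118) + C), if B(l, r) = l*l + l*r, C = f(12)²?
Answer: 2354/647 ≈ 3.6383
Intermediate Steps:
C = 144 (C = 12² = 144)
B(l, r) = l² + l*r
(-16*27*18 + 45440)/(B(176, -118) + C) = (-16*27*18 + 45440)/(176*(176 - 118) + 144) = (-432*18 + 45440)/(176*58 + 144) = (-7776 + 45440)/(10208 + 144) = 37664/10352 = 37664*(1/10352) = 2354/647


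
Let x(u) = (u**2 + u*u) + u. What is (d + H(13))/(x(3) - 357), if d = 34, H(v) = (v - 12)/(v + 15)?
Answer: -953/9408 ≈ -0.10130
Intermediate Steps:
H(v) = (-12 + v)/(15 + v)
x(u) = u + 2*u**2 (x(u) = (u**2 + u**2) + u = 2*u**2 + u = u + 2*u**2)
(d + H(13))/(x(3) - 357) = (34 + (-12 + 13)/(15 + 13))/(3*(1 + 2*3) - 357) = (34 + 1/28)/(3*(1 + 6) - 357) = (34 + (1/28)*1)/(3*7 - 357) = (34 + 1/28)/(21 - 357) = (953/28)/(-336) = (953/28)*(-1/336) = -953/9408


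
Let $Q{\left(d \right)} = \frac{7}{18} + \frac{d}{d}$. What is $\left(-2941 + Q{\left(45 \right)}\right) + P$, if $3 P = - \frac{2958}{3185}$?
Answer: $- \frac{168545653}{57330} \approx -2939.9$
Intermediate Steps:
$P = - \frac{986}{3185}$ ($P = \frac{\left(-2958\right) \frac{1}{3185}}{3} = \frac{1}{3} \left(- \frac{2958}{3185}\right) = - \frac{986}{3185} \approx -0.30958$)
$Q{\left(d \right)} = \frac{25}{18}$ ($Q{\left(d \right)} = 7 \cdot \frac{1}{18} + 1 = \frac{7}{18} + 1 = \frac{25}{18}$)
$\left(-2941 + Q{\left(45 \right)}\right) + P = \left(-2941 + \frac{25}{18}\right) - \frac{986}{3185} = - \frac{52913}{18} - \frac{986}{3185} = - \frac{168545653}{57330}$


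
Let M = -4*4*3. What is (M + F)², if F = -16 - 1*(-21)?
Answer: 1849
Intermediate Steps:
F = 5 (F = -16 + 21 = 5)
M = -48 (M = -16*3 = -48)
(M + F)² = (-48 + 5)² = (-43)² = 1849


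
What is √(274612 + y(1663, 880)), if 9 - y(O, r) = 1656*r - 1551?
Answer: 2*I*√295277 ≈ 1086.8*I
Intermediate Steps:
y(O, r) = 1560 - 1656*r (y(O, r) = 9 - (1656*r - 1551) = 9 - (-1551 + 1656*r) = 9 + (1551 - 1656*r) = 1560 - 1656*r)
√(274612 + y(1663, 880)) = √(274612 + (1560 - 1656*880)) = √(274612 + (1560 - 1457280)) = √(274612 - 1455720) = √(-1181108) = 2*I*√295277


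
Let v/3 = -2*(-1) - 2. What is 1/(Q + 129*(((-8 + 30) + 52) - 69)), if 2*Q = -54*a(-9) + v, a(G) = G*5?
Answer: 1/1860 ≈ 0.00053763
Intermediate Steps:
a(G) = 5*G
v = 0 (v = 3*(-2*(-1) - 2) = 3*(2 - 2) = 3*0 = 0)
Q = 1215 (Q = (-270*(-9) + 0)/2 = (-54*(-45) + 0)/2 = (2430 + 0)/2 = (1/2)*2430 = 1215)
1/(Q + 129*(((-8 + 30) + 52) - 69)) = 1/(1215 + 129*(((-8 + 30) + 52) - 69)) = 1/(1215 + 129*((22 + 52) - 69)) = 1/(1215 + 129*(74 - 69)) = 1/(1215 + 129*5) = 1/(1215 + 645) = 1/1860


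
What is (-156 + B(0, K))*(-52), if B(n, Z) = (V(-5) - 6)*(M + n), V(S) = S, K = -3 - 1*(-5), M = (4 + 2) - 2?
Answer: 10400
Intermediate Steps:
M = 4 (M = 6 - 2 = 4)
K = 2 (K = -3 + 5 = 2)
B(n, Z) = -44 - 11*n (B(n, Z) = (-5 - 6)*(4 + n) = -11*(4 + n) = -44 - 11*n)
(-156 + B(0, K))*(-52) = (-156 + (-44 - 11*0))*(-52) = (-156 + (-44 + 0))*(-52) = (-156 - 44)*(-52) = -200*(-52) = 10400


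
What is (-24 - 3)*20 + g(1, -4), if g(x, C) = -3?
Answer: -543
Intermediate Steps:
(-24 - 3)*20 + g(1, -4) = (-24 - 3)*20 - 3 = -27*20 - 3 = -540 - 3 = -543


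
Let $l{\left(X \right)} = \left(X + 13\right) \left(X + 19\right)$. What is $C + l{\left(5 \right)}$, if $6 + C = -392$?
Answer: $34$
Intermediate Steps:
$C = -398$ ($C = -6 - 392 = -398$)
$l{\left(X \right)} = \left(13 + X\right) \left(19 + X\right)$
$C + l{\left(5 \right)} = -398 + \left(247 + 5^{2} + 32 \cdot 5\right) = -398 + \left(247 + 25 + 160\right) = -398 + 432 = 34$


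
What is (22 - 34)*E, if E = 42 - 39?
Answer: -36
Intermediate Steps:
E = 3
(22 - 34)*E = (22 - 34)*3 = -12*3 = -36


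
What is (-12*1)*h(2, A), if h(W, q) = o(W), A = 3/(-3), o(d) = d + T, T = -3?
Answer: 12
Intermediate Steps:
o(d) = -3 + d (o(d) = d - 3 = -3 + d)
A = -1 (A = 3*(-⅓) = -1)
h(W, q) = -3 + W
(-12*1)*h(2, A) = (-12*1)*(-3 + 2) = -12*(-1) = 12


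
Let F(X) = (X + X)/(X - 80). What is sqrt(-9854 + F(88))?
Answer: 2*I*sqrt(2458) ≈ 99.156*I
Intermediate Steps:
F(X) = 2*X/(-80 + X) (F(X) = (2*X)/(-80 + X) = 2*X/(-80 + X))
sqrt(-9854 + F(88)) = sqrt(-9854 + 2*88/(-80 + 88)) = sqrt(-9854 + 2*88/8) = sqrt(-9854 + 2*88*(1/8)) = sqrt(-9854 + 22) = sqrt(-9832) = 2*I*sqrt(2458)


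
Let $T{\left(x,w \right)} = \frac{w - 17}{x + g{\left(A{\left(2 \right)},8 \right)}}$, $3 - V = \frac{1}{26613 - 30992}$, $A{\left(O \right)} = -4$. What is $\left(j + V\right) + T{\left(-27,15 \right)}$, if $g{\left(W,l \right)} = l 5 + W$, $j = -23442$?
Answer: $- \frac{923763178}{39411} \approx -23439.0$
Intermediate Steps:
$V = \frac{13138}{4379}$ ($V = 3 - \frac{1}{26613 - 30992} = 3 - \frac{1}{-4379} = 3 - - \frac{1}{4379} = 3 + \frac{1}{4379} = \frac{13138}{4379} \approx 3.0002$)
$g{\left(W,l \right)} = W + 5 l$ ($g{\left(W,l \right)} = 5 l + W = W + 5 l$)
$T{\left(x,w \right)} = \frac{-17 + w}{36 + x}$ ($T{\left(x,w \right)} = \frac{w - 17}{x + \left(-4 + 5 \cdot 8\right)} = \frac{-17 + w}{x + \left(-4 + 40\right)} = \frac{-17 + w}{x + 36} = \frac{-17 + w}{36 + x}$)
$\left(j + V\right) + T{\left(-27,15 \right)} = \left(-23442 + \frac{13138}{4379}\right) + \frac{-17 + 15}{36 - 27} = - \frac{102639380}{4379} + \frac{1}{9} \left(-2\right) = - \frac{102639380}{4379} - \frac{2}{9} = - \frac{923763178}{39411}$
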